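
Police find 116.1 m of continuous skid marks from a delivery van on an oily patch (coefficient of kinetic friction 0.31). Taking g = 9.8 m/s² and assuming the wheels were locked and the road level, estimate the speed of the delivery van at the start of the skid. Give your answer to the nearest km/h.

Deceleration a = μg = 0.31 × 9.8 = 3.038 m/s².
v = √(2a·d) = √(2 × 3.038 × 116.1) = √705.424 = 26.5598 m/s.
= 26.5598 × 3.6 = 95.615 km/h.

Initial speed ≈ 96 km/h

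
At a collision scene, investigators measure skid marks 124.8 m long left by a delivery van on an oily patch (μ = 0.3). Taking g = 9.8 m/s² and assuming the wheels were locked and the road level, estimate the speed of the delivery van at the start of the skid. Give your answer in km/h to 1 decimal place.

Deceleration a = μg = 0.3 × 9.8 = 2.940 m/s².
v = √(2a·d) = √(2 × 2.940 × 124.8) = √733.824 = 27.0892 m/s.
= 27.0892 × 3.6 = 97.521 km/h.

Initial speed ≈ 97.5 km/h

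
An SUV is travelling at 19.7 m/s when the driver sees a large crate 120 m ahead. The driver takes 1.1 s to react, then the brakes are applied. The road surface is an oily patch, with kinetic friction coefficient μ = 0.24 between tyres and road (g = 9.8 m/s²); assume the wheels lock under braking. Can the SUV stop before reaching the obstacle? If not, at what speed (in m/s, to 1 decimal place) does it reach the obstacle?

Yes — it stops about 15.8 m short of the obstacle, so it never reaches it

a = μg = 0.24 × 9.8 = 2.352 m/s².
Reaction distance = 19.7000 × 1.1 = 21.670 m.
Braking distance = v²/(2a) = 388.090 / 4.704 = 82.502 m.
Total stopping distance = 21.670 + 82.502 = 104.172 m, vs 120 m available — it stops with 120 − 104.172 = 15.828 m to spare.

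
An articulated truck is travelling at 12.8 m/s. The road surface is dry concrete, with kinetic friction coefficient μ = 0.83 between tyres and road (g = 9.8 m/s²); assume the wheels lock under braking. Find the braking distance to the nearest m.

Braking distance ≈ 10 m

a = μg = 0.83 × 9.8 = 8.134 m/s².
Braking distance = v²/(2a) = 12.8000² / (2 × 8.134) = 163.840 / 16.268 = 10.071 m.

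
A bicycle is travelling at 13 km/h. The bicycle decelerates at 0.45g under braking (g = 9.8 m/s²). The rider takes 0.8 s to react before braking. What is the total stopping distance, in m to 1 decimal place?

Total stopping distance ≈ 4.4 m

13 km/h ÷ 3.6 = 3.6111 m/s.
a = 0.45 × 9.8 = 4.410 m/s².
Reaction distance = v·t_r = 3.6111 × 0.8 = 2.889 m.
Braking distance = v²/(2a) = 3.6111² / (2 × 4.410) = 13.040 / 8.820 = 1.478 m.
Total = 2.889 + 1.478 = 4.367 m.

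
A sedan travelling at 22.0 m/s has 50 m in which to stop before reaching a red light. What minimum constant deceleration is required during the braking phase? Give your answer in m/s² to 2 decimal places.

v² = 2a·d ⇒ a = v²/(2d) = 22.0000² / (2 × 50.000) = 484.000 / 100.000 = 4.8400 m/s².

Required deceleration ≈ 4.84 m/s²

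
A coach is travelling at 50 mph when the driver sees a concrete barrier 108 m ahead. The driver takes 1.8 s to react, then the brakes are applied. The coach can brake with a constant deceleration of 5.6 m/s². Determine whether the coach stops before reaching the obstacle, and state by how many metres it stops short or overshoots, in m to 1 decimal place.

50 mph × 0.44704 = 22.3520 m/s.
Reaction distance = 22.3520 × 1.8 = 40.234 m.
Braking distance = v²/(2a) = 499.612 / 11.200 = 44.608 m.
Total stopping distance = 40.234 + 44.608 = 84.842 m, vs 108 m available — it stops with 108 − 84.842 = 23.158 m to spare.

Yes — it stops 23.2 m short of the obstacle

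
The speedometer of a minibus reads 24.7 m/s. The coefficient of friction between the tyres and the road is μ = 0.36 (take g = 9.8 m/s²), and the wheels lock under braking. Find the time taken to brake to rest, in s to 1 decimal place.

Braking time ≈ 7.0 s

a = μg = 0.36 × 9.8 = 3.528 m/s².
Braking time = v/a = 24.7000 / 3.528 = 7.001 s.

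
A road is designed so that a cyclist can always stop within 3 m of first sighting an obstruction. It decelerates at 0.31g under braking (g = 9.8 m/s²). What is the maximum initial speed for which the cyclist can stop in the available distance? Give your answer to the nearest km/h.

a = 0.31 × 9.8 = 3.038 m/s².
v²/(2a) = d ⇒ v = √(2 × 3.038 × 3) = √18.23 = 4.2697 m/s.
4.2697 m/s × 3.6 = 15.371 km/h.

Maximum speed ≈ 15 km/h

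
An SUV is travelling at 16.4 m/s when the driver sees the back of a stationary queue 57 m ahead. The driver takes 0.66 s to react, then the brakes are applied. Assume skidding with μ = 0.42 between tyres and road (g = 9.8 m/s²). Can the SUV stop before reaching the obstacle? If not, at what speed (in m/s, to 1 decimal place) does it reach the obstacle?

a = μg = 0.42 × 9.8 = 4.116 m/s².
Reaction distance = 16.4000 × 0.66 = 10.824 m.
Braking distance = v²/(2a) = 268.960 / 8.232 = 32.672 m.
Total stopping distance = 10.824 + 32.672 = 43.496 m, vs 57 m available — it stops with 57 − 43.496 = 13.504 m to spare.

Yes — it stops about 13.5 m short of the obstacle, so it never reaches it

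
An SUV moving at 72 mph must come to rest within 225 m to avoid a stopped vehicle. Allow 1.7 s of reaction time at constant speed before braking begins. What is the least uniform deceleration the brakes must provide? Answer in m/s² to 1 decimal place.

72 mph × 0.44704 = 32.1869 m/s.
Distance covered during reaction = 32.1869 × 1.7 = 54.718 m.
Distance available for braking: 225 − 54.718 = 170.282 m.
v² = 2a·d ⇒ a = v²/(2d) = 32.1869² / (2 × 170.282) = 1035.997 / 340.564 = 3.0420 m/s².

Required deceleration ≈ 3.0 m/s²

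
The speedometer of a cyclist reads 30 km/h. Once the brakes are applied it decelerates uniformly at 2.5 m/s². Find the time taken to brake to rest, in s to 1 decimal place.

30 km/h ÷ 3.6 = 8.3333 m/s.
Braking time = v/a = 8.3333 / 2.500 = 3.333 s.

Braking time ≈ 3.3 s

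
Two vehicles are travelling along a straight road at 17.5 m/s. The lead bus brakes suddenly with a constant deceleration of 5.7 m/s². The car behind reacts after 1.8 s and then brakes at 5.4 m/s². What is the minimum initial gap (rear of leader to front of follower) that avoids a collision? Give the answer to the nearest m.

Leader travels v²/(2a_L) = 306.250 / 11.400 = 26.864 m before stopping.
Follower covers v·t_r = 17.5000 × 1.8 = 31.500 m while reacting, then v²/(2a_F) = 306.250 / 10.800 = 28.356 m while braking, for a total of 31.500 + 28.356 = 59.856 m.
Since a_F ≤ a_L and the follower starts braking later, the follower is never slower than the leader, so the closest approach is when both have stopped.
Minimum gap = 59.856 − 26.864 = 32.992 m.

Minimum gap ≈ 33 m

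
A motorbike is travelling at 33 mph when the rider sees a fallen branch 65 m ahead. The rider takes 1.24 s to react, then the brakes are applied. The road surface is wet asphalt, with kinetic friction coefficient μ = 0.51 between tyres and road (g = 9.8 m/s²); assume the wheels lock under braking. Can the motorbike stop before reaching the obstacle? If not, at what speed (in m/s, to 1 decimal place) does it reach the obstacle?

33 mph × 0.44704 = 14.7523 m/s.
a = μg = 0.51 × 9.8 = 4.998 m/s².
Reaction distance = 14.7523 × 1.24 = 18.293 m.
Braking distance = v²/(2a) = 217.630 / 9.996 = 21.772 m.
Total stopping distance = 18.293 + 21.772 = 40.065 m, vs 65 m available — it stops with 65 − 40.065 = 24.935 m to spare.

Yes — it stops about 24.9 m short of the obstacle, so it never reaches it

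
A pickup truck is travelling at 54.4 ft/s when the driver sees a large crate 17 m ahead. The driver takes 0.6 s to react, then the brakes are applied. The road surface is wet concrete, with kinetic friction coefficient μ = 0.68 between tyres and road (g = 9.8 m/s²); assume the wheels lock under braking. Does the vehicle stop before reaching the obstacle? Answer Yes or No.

No

54.4 ft/s × 0.3048 = 16.5811 m/s.
a = μg = 0.68 × 9.8 = 6.664 m/s².
Reaction distance = 16.5811 × 0.6 = 9.949 m.
Braking distance = v²/(2a) = 274.933 / 13.328 = 20.628 m.
Total stopping distance = 9.949 + 20.628 = 30.577 m, vs 17 m available — it cannot stop in time and overshoots by 30.577 − 17 = 13.577 m.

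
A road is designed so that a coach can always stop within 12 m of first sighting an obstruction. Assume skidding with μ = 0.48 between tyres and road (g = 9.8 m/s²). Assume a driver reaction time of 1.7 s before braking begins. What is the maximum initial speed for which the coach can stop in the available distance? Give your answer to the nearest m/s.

a = μg = 0.48 × 9.8 = 4.704 m/s².
Stopping distance: v·t_r + v²/(2a) = 12 with t_r = 1.7 s and a = 4.704 m/s².
So v² + 15.994 v − 112.90 = 0.
Positive root: v = −a·t_r + √((a·t_r)² + 2a·d) = −7.997 + √(63.952 + 112.90) = 5.3016 m/s.

Maximum speed ≈ 5 m/s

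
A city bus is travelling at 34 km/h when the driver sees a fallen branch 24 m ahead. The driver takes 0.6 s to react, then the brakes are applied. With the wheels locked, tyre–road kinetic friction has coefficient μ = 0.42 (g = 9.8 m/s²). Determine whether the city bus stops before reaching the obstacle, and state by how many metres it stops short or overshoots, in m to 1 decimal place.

Yes — it stops 7.5 m short of the obstacle

34 km/h ÷ 3.6 = 9.4444 m/s.
a = μg = 0.42 × 9.8 = 4.116 m/s².
Reaction distance = 9.4444 × 0.6 = 5.667 m.
Braking distance = v²/(2a) = 89.197 / 8.232 = 10.835 m.
Total stopping distance = 5.667 + 10.835 = 16.502 m, vs 24 m available — it stops with 24 − 16.502 = 7.498 m to spare.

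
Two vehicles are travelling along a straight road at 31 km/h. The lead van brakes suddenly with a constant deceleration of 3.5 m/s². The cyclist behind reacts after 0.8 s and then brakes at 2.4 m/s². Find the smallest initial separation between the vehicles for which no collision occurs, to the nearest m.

Minimum gap ≈ 12 m

31 km/h ÷ 3.6 = 8.6111 m/s.
Leader travels v²/(2a_L) = 74.151 / 7.000 = 10.593 m before stopping.
Follower covers v·t_r = 8.6111 × 0.8 = 6.889 m while reacting, then v²/(2a_F) = 74.151 / 4.800 = 15.448 m while braking, for a total of 6.889 + 15.448 = 22.337 m.
Since a_F ≤ a_L and the follower starts braking later, the follower is never slower than the leader, so the closest approach is when both have stopped.
Minimum gap = 22.337 − 10.593 = 11.744 m.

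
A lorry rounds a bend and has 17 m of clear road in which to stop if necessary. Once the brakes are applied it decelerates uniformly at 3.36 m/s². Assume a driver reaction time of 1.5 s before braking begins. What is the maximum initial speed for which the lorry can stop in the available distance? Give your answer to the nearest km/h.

Maximum speed ≈ 24 km/h

Stopping distance: v·t_r + v²/(2a) = 17 with t_r = 1.5 s and a = 3.360 m/s².
So v² + 10.080 v − 114.24 = 0.
Positive root: v = −a·t_r + √((a·t_r)² + 2a·d) = −5.040 + √(25.402 + 114.24) = 6.7770 m/s.
6.7770 m/s × 3.6 = 24.397 km/h.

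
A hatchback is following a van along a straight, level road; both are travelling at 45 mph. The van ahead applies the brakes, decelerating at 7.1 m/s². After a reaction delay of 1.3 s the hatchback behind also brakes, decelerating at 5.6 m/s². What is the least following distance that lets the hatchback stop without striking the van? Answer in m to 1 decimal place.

45 mph × 0.44704 = 20.1168 m/s.
Leader travels v²/(2a_L) = 404.686 / 14.200 = 28.499 m before stopping.
Follower covers v·t_r = 20.1168 × 1.3 = 26.152 m while reacting, then v²/(2a_F) = 404.686 / 11.200 = 36.133 m while braking, for a total of 26.152 + 36.133 = 62.285 m.
Since a_F ≤ a_L and the follower starts braking later, the follower is never slower than the leader, so the closest approach is when both have stopped.
Minimum gap = 62.285 − 28.499 = 33.786 m.

Minimum gap ≈ 33.8 m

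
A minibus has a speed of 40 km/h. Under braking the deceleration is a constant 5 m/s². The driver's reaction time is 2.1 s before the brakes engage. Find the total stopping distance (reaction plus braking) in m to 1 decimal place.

Total stopping distance ≈ 35.7 m

40 km/h ÷ 3.6 = 11.1111 m/s.
Reaction distance = v·t_r = 11.1111 × 2.1 = 23.333 m.
Braking distance = v²/(2a) = 11.1111² / (2 × 5.000) = 123.457 / 10.000 = 12.346 m.
Total = 23.333 + 12.346 = 35.679 m.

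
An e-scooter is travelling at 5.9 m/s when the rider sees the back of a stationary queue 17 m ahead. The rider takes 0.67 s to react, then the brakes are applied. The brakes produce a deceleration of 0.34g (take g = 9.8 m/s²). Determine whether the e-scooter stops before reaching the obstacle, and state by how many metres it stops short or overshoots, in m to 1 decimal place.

a = 0.34 × 9.8 = 3.332 m/s².
Reaction distance = 5.9000 × 0.67 = 3.953 m.
Braking distance = v²/(2a) = 34.810 / 6.664 = 5.224 m.
Total stopping distance = 3.953 + 5.224 = 9.177 m, vs 17 m available — it stops with 17 − 9.177 = 7.823 m to spare.

Yes — it stops 7.8 m short of the obstacle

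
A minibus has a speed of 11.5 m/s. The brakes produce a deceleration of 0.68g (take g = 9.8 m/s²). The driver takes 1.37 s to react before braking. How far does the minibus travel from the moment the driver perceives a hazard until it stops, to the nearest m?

Total stopping distance ≈ 26 m

a = 0.68 × 9.8 = 6.664 m/s².
Reaction distance = v·t_r = 11.5000 × 1.37 = 15.755 m.
Braking distance = v²/(2a) = 11.5000² / (2 × 6.664) = 132.250 / 13.328 = 9.923 m.
Total = 15.755 + 9.923 = 25.678 m.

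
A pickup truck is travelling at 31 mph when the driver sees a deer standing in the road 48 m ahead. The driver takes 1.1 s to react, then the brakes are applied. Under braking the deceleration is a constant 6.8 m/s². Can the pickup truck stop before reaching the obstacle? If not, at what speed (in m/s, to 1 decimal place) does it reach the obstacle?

31 mph × 0.44704 = 13.8582 m/s.
Reaction distance = 13.8582 × 1.1 = 15.244 m.
Braking distance = v²/(2a) = 192.050 / 13.600 = 14.121 m.
Total stopping distance = 15.244 + 14.121 = 29.365 m, vs 48 m available — it stops with 48 − 29.365 = 18.635 m to spare.

Yes — it stops about 18.6 m short of the obstacle, so it never reaches it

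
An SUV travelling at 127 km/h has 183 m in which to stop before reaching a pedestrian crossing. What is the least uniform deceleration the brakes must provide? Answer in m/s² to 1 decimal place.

127 km/h ÷ 3.6 = 35.2778 m/s.
v² = 2a·d ⇒ a = v²/(2d) = 35.2778² / (2 × 183.000) = 1244.523 / 366.000 = 3.4003 m/s².

Required deceleration ≈ 3.4 m/s²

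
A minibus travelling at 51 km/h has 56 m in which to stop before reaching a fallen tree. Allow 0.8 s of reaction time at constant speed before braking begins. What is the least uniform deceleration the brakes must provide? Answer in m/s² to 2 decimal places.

Required deceleration ≈ 2.25 m/s²

51 km/h ÷ 3.6 = 14.1667 m/s.
Distance covered during reaction = 14.1667 × 0.8 = 11.333 m.
Distance available for braking: 56 − 11.333 = 44.667 m.
v² = 2a·d ⇒ a = v²/(2d) = 14.1667² / (2 × 44.667) = 200.695 / 89.334 = 2.2466 m/s².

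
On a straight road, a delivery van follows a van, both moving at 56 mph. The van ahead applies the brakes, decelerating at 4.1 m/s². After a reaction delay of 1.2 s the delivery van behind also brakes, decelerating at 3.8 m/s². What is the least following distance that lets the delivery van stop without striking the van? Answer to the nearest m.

56 mph × 0.44704 = 25.0342 m/s.
Leader travels v²/(2a_L) = 626.711 / 8.200 = 76.428 m before stopping.
Follower covers v·t_r = 25.0342 × 1.2 = 30.041 m while reacting, then v²/(2a_F) = 626.711 / 7.600 = 82.462 m while braking, for a total of 30.041 + 82.462 = 112.503 m.
Since a_F ≤ a_L and the follower starts braking later, the follower is never slower than the leader, so the closest approach is when both have stopped.
Minimum gap = 112.503 − 76.428 = 36.075 m.

Minimum gap ≈ 36 m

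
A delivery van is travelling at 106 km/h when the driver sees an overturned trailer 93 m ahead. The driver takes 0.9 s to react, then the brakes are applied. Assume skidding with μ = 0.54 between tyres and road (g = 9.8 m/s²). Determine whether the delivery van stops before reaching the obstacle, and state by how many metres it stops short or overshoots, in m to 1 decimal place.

No — it overshoots by 15.4 m

106 km/h ÷ 3.6 = 29.4444 m/s.
a = μg = 0.54 × 9.8 = 5.292 m/s².
Reaction distance = 29.4444 × 0.9 = 26.500 m.
Braking distance = v²/(2a) = 866.973 / 10.584 = 81.914 m.
Total stopping distance = 26.500 + 81.914 = 108.414 m, vs 93 m available — it cannot stop in time and overshoots by 108.414 − 93 = 15.414 m.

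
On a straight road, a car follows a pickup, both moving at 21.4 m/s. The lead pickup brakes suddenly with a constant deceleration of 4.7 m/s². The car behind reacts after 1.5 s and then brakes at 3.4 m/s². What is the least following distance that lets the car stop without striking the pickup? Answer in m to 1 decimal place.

Minimum gap ≈ 50.7 m

Leader travels v²/(2a_L) = 457.960 / 9.400 = 48.719 m before stopping.
Follower covers v·t_r = 21.4000 × 1.5 = 32.100 m while reacting, then v²/(2a_F) = 457.960 / 6.800 = 67.347 m while braking, for a total of 32.100 + 67.347 = 99.447 m.
Since a_F ≤ a_L and the follower starts braking later, the follower is never slower than the leader, so the closest approach is when both have stopped.
Minimum gap = 99.447 − 48.719 = 50.728 m.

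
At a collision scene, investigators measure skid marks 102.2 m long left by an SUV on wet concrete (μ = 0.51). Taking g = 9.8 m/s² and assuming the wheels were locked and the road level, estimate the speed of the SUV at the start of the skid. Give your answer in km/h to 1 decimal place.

Initial speed ≈ 115.1 km/h

Deceleration a = μg = 0.51 × 9.8 = 4.998 m/s².
v = √(2a·d) = √(2 × 4.998 × 102.2) = √1021.591 = 31.9623 m/s.
= 31.9623 × 3.6 = 115.064 km/h.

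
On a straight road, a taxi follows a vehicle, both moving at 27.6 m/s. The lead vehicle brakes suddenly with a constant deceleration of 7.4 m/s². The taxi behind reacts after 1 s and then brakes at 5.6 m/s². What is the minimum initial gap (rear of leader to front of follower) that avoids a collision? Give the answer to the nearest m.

Leader travels v²/(2a_L) = 761.760 / 14.800 = 51.470 m before stopping.
Follower covers v·t_r = 27.6000 × 1 = 27.600 m while reacting, then v²/(2a_F) = 761.760 / 11.200 = 68.014 m while braking, for a total of 27.600 + 68.014 = 95.614 m.
Since a_F ≤ a_L and the follower starts braking later, the follower is never slower than the leader, so the closest approach is when both have stopped.
Minimum gap = 95.614 − 51.470 = 44.144 m.

Minimum gap ≈ 44 m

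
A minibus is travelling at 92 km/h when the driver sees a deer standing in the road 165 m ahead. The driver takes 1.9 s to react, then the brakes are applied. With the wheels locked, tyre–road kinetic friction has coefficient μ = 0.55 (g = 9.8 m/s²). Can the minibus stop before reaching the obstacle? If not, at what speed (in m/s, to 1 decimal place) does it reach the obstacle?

92 km/h ÷ 3.6 = 25.5556 m/s.
a = μg = 0.55 × 9.8 = 5.390 m/s².
Reaction distance = 25.5556 × 1.9 = 48.556 m.
Braking distance = v²/(2a) = 653.089 / 10.780 = 60.583 m.
Total stopping distance = 48.556 + 60.583 = 109.139 m, vs 165 m available — it stops with 165 − 109.139 = 55.861 m to spare.

Yes — it stops about 55.9 m short of the obstacle, so it never reaches it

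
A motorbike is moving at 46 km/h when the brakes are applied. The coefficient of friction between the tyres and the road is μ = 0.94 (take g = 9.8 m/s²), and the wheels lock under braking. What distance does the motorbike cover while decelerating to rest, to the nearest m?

Braking distance ≈ 9 m

46 km/h ÷ 3.6 = 12.7778 m/s.
a = μg = 0.94 × 9.8 = 9.212 m/s².
Braking distance = v²/(2a) = 12.7778² / (2 × 9.212) = 163.272 / 18.424 = 8.862 m.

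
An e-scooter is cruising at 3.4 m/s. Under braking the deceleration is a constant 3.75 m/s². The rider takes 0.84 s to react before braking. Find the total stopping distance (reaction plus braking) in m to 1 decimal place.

Reaction distance = v·t_r = 3.4000 × 0.84 = 2.856 m.
Braking distance = v²/(2a) = 3.4000² / (2 × 3.750) = 11.560 / 7.500 = 1.541 m.
Total = 2.856 + 1.541 = 4.397 m.

Total stopping distance ≈ 4.4 m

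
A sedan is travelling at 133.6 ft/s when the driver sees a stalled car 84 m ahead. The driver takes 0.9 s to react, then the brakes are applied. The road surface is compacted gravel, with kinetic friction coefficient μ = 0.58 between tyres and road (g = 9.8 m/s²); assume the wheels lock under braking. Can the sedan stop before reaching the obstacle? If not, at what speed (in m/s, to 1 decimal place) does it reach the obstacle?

133.6 ft/s × 0.3048 = 40.7213 m/s.
a = μg = 0.58 × 9.8 = 5.684 m/s².
Reaction distance = 40.7213 × 0.9 = 36.649 m.
Braking distance needed to stop: v²/(2a) = 1658.224 / 11.368 = 145.868 m, so total needed = 36.649 + 145.868 = 182.517 m > 84 m — it cannot stop.
Distance remaining when braking begins: 84 − 36.649 = 47.351 m.
v² = v₀² − 2a·d = 1658.224 − 2 × 5.684 × 47.351 = 1119.938 m²/s².
v = √1119.938 = 33.465 m/s.

No — it strikes the obstacle at 33.5 m/s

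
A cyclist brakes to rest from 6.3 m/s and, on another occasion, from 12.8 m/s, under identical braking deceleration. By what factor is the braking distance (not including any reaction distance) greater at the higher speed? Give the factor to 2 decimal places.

Braking distance d = v²/(2a), so with a fixed, d ∝ v².
Factor = (12.8/6.3)² = 2.0317² = 4.1278.

Factor ≈ 4.13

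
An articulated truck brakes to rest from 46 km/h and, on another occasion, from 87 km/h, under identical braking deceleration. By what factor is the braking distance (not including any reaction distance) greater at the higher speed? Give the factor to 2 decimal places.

Braking distance d = v²/(2a), so with a fixed, d ∝ v².
Factor = (87/46)² = 1.8913² = 3.5770.

Factor ≈ 3.58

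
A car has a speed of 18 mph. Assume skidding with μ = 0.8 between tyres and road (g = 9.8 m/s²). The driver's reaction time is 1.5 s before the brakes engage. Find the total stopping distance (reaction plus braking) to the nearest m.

18 mph × 0.44704 = 8.0467 m/s.
a = μg = 0.8 × 9.8 = 7.840 m/s².
Reaction distance = v·t_r = 8.0467 × 1.5 = 12.070 m.
Braking distance = v²/(2a) = 8.0467² / (2 × 7.840) = 64.749 / 15.680 = 4.129 m.
Total = 12.070 + 4.129 = 16.199 m.

Total stopping distance ≈ 16 m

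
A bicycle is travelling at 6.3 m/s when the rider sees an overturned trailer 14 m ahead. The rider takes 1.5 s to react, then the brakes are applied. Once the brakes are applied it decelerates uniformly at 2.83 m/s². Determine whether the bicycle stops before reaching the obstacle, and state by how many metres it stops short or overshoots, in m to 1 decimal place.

Reaction distance = 6.3000 × 1.5 = 9.450 m.
Braking distance = v²/(2a) = 39.690 / 5.660 = 7.012 m.
Total stopping distance = 9.450 + 7.012 = 16.462 m, vs 14 m available — it cannot stop in time and overshoots by 16.462 − 14 = 2.462 m.

No — it overshoots by 2.5 m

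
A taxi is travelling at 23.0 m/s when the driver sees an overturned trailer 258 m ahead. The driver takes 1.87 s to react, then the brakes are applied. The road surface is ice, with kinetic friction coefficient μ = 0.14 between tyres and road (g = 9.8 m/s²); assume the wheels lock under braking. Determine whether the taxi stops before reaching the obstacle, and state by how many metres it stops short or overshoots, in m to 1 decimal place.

a = μg = 0.14 × 9.8 = 1.372 m/s².
Reaction distance = 23.0000 × 1.87 = 43.010 m.
Braking distance = v²/(2a) = 529.000 / 2.744 = 192.784 m.
Total stopping distance = 43.010 + 192.784 = 235.794 m, vs 258 m available — it stops with 258 − 235.794 = 22.206 m to spare.

Yes — it stops 22.2 m short of the obstacle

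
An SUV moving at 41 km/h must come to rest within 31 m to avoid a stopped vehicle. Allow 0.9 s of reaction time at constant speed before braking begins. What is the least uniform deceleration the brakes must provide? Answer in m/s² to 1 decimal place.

41 km/h ÷ 3.6 = 11.3889 m/s.
Distance covered during reaction = 11.3889 × 0.9 = 10.250 m.
Distance available for braking: 31 − 10.250 = 20.750 m.
v² = 2a·d ⇒ a = v²/(2d) = 11.3889² / (2 × 20.750) = 129.707 / 41.500 = 3.1255 m/s².

Required deceleration ≈ 3.1 m/s²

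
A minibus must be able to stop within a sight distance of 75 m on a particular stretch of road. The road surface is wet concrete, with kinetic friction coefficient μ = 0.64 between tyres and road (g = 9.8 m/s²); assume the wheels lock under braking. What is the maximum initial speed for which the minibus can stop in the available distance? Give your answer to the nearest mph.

Maximum speed ≈ 69 mph

a = μg = 0.64 × 9.8 = 6.272 m/s².
v²/(2a) = d ⇒ v = √(2 × 6.272 × 75) = √940.80 = 30.6725 m/s.
30.6725 m/s ÷ 0.44704 = 68.612 mph.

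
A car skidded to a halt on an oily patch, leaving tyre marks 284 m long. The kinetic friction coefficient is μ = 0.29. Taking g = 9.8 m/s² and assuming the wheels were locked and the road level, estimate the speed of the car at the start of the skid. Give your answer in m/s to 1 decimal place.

Initial speed ≈ 40.2 m/s

Deceleration a = μg = 0.29 × 9.8 = 2.842 m/s².
v = √(2a·d) = √(2 × 2.842 × 284) = √1614.256 = 40.1778 m/s.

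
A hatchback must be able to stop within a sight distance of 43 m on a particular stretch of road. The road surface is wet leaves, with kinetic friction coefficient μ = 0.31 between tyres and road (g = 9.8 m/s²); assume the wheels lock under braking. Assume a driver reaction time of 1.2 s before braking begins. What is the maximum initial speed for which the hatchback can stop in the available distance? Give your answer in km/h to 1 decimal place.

Maximum speed ≈ 46.5 km/h

a = μg = 0.31 × 9.8 = 3.038 m/s².
Stopping distance: v·t_r + v²/(2a) = 43 with t_r = 1.2 s and a = 3.038 m/s².
So v² + 7.291 v − 261.27 = 0.
Positive root: v = −a·t_r + √((a·t_r)² + 2a·d) = −3.646 + √(13.293 + 261.27) = 12.9239 m/s.
12.9239 m/s × 3.6 = 46.526 km/h.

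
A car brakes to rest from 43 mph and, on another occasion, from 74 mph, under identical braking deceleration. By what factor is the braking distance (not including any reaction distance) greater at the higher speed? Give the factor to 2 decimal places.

Braking distance d = v²/(2a), so with a fixed, d ∝ v².
Factor = (74/43)² = 1.7209² = 2.9615.

Factor ≈ 2.96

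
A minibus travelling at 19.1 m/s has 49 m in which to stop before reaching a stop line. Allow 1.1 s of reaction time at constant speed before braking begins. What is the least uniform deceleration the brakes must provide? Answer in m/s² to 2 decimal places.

Required deceleration ≈ 6.52 m/s²

Distance covered during reaction = 19.1000 × 1.1 = 21.010 m.
Distance available for braking: 49 − 21.010 = 27.990 m.
v² = 2a·d ⇒ a = v²/(2d) = 19.1000² / (2 × 27.990) = 364.810 / 55.980 = 6.5168 m/s².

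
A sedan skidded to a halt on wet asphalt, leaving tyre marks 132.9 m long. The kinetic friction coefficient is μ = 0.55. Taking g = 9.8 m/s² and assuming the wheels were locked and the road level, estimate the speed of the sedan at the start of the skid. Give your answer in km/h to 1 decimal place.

Initial speed ≈ 136.3 km/h

Deceleration a = μg = 0.55 × 9.8 = 5.390 m/s².
v = √(2a·d) = √(2 × 5.390 × 132.9) = √1432.662 = 37.8505 m/s.
= 37.8505 × 3.6 = 136.262 km/h.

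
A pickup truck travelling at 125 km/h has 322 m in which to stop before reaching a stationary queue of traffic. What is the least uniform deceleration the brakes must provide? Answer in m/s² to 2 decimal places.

125 km/h ÷ 3.6 = 34.7222 m/s.
v² = 2a·d ⇒ a = v²/(2d) = 34.7222² / (2 × 322.000) = 1205.631 / 644.000 = 1.8721 m/s².

Required deceleration ≈ 1.87 m/s²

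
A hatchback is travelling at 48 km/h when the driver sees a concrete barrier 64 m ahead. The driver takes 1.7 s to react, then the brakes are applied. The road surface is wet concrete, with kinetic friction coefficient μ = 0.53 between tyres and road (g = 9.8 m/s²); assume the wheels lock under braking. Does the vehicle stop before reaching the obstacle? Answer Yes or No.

Yes

48 km/h ÷ 3.6 = 13.3333 m/s.
a = μg = 0.53 × 9.8 = 5.194 m/s².
Reaction distance = 13.3333 × 1.7 = 22.667 m.
Braking distance = v²/(2a) = 177.777 / 10.388 = 17.114 m.
Total stopping distance = 22.667 + 17.114 = 39.781 m, vs 64 m available — it stops with 64 − 39.781 = 24.219 m to spare.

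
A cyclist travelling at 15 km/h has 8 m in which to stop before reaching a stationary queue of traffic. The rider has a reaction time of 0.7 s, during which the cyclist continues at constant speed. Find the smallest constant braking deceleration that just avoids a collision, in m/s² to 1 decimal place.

15 km/h ÷ 3.6 = 4.1667 m/s.
Distance covered during reaction = 4.1667 × 0.7 = 2.917 m.
Distance available for braking: 8 − 2.917 = 5.083 m.
v² = 2a·d ⇒ a = v²/(2d) = 4.1667² / (2 × 5.083) = 17.361 / 10.166 = 1.7078 m/s².

Required deceleration ≈ 1.7 m/s²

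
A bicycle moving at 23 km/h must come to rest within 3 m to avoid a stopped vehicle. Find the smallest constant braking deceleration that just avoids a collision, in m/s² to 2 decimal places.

Required deceleration ≈ 6.80 m/s²

23 km/h ÷ 3.6 = 6.3889 m/s.
v² = 2a·d ⇒ a = v²/(2d) = 6.3889² / (2 × 3.000) = 40.818 / 6.000 = 6.8030 m/s².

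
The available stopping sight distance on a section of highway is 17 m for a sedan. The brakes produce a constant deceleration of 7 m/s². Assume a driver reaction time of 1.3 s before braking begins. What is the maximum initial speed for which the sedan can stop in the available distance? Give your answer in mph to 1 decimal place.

Stopping distance: v·t_r + v²/(2a) = 17 with t_r = 1.3 s and a = 7.000 m/s².
So v² + 18.200 v − 238.00 = 0.
Positive root: v = −a·t_r + √((a·t_r)² + 2a·d) = −9.100 + √(82.810 + 238.00) = 8.8112 m/s.
8.8112 m/s ÷ 0.44704 = 19.710 mph.

Maximum speed ≈ 19.7 mph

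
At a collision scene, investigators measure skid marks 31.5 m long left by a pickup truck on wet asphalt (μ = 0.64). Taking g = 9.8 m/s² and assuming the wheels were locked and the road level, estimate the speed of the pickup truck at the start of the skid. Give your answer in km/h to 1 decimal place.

Initial speed ≈ 71.6 km/h

Deceleration a = μg = 0.64 × 9.8 = 6.272 m/s².
v = √(2a·d) = √(2 × 6.272 × 31.5) = √395.136 = 19.8780 m/s.
= 19.8780 × 3.6 = 71.561 km/h.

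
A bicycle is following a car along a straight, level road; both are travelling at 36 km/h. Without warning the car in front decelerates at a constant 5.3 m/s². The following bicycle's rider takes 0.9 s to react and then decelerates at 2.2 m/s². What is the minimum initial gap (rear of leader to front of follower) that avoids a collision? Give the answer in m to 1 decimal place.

36 km/h ÷ 3.6 = 10.0000 m/s.
Leader travels v²/(2a_L) = 100.000 / 10.600 = 9.434 m before stopping.
Follower covers v·t_r = 10.0000 × 0.9 = 9.000 m while reacting, then v²/(2a_F) = 100.000 / 4.400 = 22.727 m while braking, for a total of 9.000 + 22.727 = 31.727 m.
Since a_F ≤ a_L and the follower starts braking later, the follower is never slower than the leader, so the closest approach is when both have stopped.
Minimum gap = 31.727 − 9.434 = 22.293 m.

Minimum gap ≈ 22.3 m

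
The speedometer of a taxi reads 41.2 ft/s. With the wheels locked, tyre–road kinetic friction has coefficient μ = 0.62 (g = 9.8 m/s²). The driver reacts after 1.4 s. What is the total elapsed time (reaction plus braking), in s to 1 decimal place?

41.2 ft/s × 0.3048 = 12.5578 m/s.
a = μg = 0.62 × 9.8 = 6.076 m/s².
Braking time = v/a = 12.5578 / 6.076 = 2.067 s.
Total = 1.4 + 2.067 = 3.467 s.

Total time ≈ 3.5 s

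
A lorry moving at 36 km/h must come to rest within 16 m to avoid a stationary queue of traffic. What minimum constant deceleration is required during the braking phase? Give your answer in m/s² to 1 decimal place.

36 km/h ÷ 3.6 = 10.0000 m/s.
v² = 2a·d ⇒ a = v²/(2d) = 10.0000² / (2 × 16.000) = 100.000 / 32.000 = 3.1250 m/s².

Required deceleration ≈ 3.1 m/s²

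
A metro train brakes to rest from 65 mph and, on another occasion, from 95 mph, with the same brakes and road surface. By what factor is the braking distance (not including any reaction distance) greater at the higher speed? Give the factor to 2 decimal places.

Factor ≈ 2.14

Braking distance d = v²/(2a), so with a fixed, d ∝ v².
Factor = (95/65)² = 1.4615² = 2.1360.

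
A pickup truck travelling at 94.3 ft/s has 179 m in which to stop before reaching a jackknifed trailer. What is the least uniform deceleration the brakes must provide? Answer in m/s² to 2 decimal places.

94.3 ft/s × 0.3048 = 28.7426 m/s.
v² = 2a·d ⇒ a = v²/(2d) = 28.7426² / (2 × 179.000) = 826.137 / 358.000 = 2.3076 m/s².

Required deceleration ≈ 2.31 m/s²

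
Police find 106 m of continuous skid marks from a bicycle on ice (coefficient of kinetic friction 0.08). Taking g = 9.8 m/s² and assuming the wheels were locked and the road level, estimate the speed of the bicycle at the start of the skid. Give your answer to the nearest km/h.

Initial speed ≈ 46 km/h

Deceleration a = μg = 0.08 × 9.8 = 0.784 m/s².
v = √(2a·d) = √(2 × 0.784 × 106) = √166.208 = 12.8922 m/s.
= 12.8922 × 3.6 = 46.412 km/h.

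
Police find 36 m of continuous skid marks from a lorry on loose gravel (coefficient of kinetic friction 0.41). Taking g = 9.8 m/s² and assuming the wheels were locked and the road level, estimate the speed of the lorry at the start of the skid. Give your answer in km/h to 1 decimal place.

Initial speed ≈ 61.2 km/h

Deceleration a = μg = 0.41 × 9.8 = 4.018 m/s².
v = √(2a·d) = √(2 × 4.018 × 36) = √289.296 = 17.0087 m/s.
= 17.0087 × 3.6 = 61.231 km/h.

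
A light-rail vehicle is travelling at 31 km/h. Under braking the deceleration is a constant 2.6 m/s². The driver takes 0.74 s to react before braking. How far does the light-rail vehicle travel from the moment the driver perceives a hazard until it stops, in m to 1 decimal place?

Total stopping distance ≈ 20.6 m

31 km/h ÷ 3.6 = 8.6111 m/s.
Reaction distance = v·t_r = 8.6111 × 0.74 = 6.372 m.
Braking distance = v²/(2a) = 8.6111² / (2 × 2.600) = 74.151 / 5.200 = 14.260 m.
Total = 6.372 + 14.260 = 20.632 m.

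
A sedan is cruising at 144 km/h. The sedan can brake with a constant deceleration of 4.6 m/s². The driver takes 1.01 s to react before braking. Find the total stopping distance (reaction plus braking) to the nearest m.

144 km/h ÷ 3.6 = 40.0000 m/s.
Reaction distance = v·t_r = 40.0000 × 1.01 = 40.400 m.
Braking distance = v²/(2a) = 40.0000² / (2 × 4.600) = 1600.000 / 9.200 = 173.913 m.
Total = 40.400 + 173.913 = 214.313 m.

Total stopping distance ≈ 214 m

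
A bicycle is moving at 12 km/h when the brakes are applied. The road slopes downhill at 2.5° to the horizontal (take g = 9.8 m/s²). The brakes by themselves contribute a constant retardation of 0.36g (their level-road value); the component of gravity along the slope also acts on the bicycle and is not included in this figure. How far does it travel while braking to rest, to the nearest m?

12 km/h ÷ 3.6 = 3.3333 m/s.
a = 0.36 × 9.8 = 3.528 m/s².
Gravity along the downhill slope reduces the braking deceleration: a_eff = 3.528 − 9.8·sin 2.5° = 3.528 − 0.427 = 3.101 m/s².
Braking distance = v²/(2a) = 3.3333² / (2 × 3.101) = 11.111 / 6.202 = 1.792 m.

Braking distance ≈ 2 m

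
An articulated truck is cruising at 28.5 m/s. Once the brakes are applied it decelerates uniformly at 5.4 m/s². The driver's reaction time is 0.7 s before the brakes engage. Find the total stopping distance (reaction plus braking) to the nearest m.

Reaction distance = v·t_r = 28.5000 × 0.7 = 19.950 m.
Braking distance = v²/(2a) = 28.5000² / (2 × 5.400) = 812.250 / 10.800 = 75.208 m.
Total = 19.950 + 75.208 = 95.158 m.

Total stopping distance ≈ 95 m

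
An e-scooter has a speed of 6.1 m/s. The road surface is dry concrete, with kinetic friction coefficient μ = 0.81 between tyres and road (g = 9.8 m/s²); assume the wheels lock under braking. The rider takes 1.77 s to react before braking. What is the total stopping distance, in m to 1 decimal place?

a = μg = 0.81 × 9.8 = 7.938 m/s².
Reaction distance = v·t_r = 6.1000 × 1.77 = 10.797 m.
Braking distance = v²/(2a) = 6.1000² / (2 × 7.938) = 37.210 / 15.876 = 2.344 m.
Total = 10.797 + 2.344 = 13.141 m.

Total stopping distance ≈ 13.1 m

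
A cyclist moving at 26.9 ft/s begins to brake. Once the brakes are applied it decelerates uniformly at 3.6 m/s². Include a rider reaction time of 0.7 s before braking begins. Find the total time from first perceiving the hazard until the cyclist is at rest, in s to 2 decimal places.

26.9 ft/s × 0.3048 = 8.1991 m/s.
Braking time = v/a = 8.1991 / 3.600 = 2.278 s.
Total = 0.7 + 2.278 = 2.978 s.

Total time ≈ 2.98 s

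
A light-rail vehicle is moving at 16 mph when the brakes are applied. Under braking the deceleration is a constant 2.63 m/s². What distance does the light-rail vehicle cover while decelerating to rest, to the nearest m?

16 mph × 0.44704 = 7.1526 m/s.
Braking distance = v²/(2a) = 7.1526² / (2 × 2.630) = 51.160 / 5.260 = 9.726 m.

Braking distance ≈ 10 m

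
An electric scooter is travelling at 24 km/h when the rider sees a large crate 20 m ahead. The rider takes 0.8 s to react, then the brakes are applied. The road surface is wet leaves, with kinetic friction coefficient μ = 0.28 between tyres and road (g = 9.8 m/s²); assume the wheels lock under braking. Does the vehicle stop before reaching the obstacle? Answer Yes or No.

24 km/h ÷ 3.6 = 6.6667 m/s.
a = μg = 0.28 × 9.8 = 2.744 m/s².
Reaction distance = 6.6667 × 0.8 = 5.333 m.
Braking distance = v²/(2a) = 44.445 / 5.488 = 8.099 m.
Total stopping distance = 5.333 + 8.099 = 13.432 m, vs 20 m available — it stops with 20 − 13.432 = 6.568 m to spare.

Yes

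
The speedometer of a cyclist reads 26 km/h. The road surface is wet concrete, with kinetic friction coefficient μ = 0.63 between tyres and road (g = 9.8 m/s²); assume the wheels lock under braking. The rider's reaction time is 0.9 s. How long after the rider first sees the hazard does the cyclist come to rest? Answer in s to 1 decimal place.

26 km/h ÷ 3.6 = 7.2222 m/s.
a = μg = 0.63 × 9.8 = 6.174 m/s².
Braking time = v/a = 7.2222 / 6.174 = 1.170 s.
Total = 0.9 + 1.170 = 2.070 s.

Total time ≈ 2.1 s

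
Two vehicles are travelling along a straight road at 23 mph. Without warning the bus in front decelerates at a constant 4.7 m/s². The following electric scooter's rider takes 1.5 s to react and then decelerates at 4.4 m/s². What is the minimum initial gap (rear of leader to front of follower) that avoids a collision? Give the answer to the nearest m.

23 mph × 0.44704 = 10.2819 m/s.
Leader travels v²/(2a_L) = 105.717 / 9.400 = 11.246 m before stopping.
Follower covers v·t_r = 10.2819 × 1.5 = 15.423 m while reacting, then v²/(2a_F) = 105.717 / 8.800 = 12.013 m while braking, for a total of 15.423 + 12.013 = 27.436 m.
Since a_F ≤ a_L and the follower starts braking later, the follower is never slower than the leader, so the closest approach is when both have stopped.
Minimum gap = 27.436 − 11.246 = 16.190 m.

Minimum gap ≈ 16 m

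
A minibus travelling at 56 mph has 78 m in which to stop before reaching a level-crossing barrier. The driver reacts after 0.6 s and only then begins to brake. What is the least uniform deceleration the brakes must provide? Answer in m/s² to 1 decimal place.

Required deceleration ≈ 5.0 m/s²

56 mph × 0.44704 = 25.0342 m/s.
Distance covered during reaction = 25.0342 × 0.6 = 15.021 m.
Distance available for braking: 78 − 15.021 = 62.979 m.
v² = 2a·d ⇒ a = v²/(2d) = 25.0342² / (2 × 62.979) = 626.711 / 125.958 = 4.9756 m/s².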